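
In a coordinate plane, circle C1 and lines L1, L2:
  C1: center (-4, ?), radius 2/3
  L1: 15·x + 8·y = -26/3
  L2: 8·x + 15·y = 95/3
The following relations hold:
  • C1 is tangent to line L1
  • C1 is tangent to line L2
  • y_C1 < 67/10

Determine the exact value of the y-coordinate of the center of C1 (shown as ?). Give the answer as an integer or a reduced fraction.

1. [C1‖L1]  y_C1² − (77/6)y_C1 + 235/6 = 0  ⇒  y_C1 = 5 or 47/6
2. [C1‖L2]  y_C1² − (382/45)y_C1 + 157/9 = 0  ⇒  y_C1 = 157/45 or 5

5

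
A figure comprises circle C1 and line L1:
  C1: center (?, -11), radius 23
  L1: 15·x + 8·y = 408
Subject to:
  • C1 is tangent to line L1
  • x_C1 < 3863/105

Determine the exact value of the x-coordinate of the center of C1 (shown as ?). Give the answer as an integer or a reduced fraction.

1. [C1‖L1]  x_C1² − (992/15)x_C1 + 6209/15 = 0  ⇒  x_C1 = 7 or 887/15
2. given x_C1 < 3863/105: keep 7

7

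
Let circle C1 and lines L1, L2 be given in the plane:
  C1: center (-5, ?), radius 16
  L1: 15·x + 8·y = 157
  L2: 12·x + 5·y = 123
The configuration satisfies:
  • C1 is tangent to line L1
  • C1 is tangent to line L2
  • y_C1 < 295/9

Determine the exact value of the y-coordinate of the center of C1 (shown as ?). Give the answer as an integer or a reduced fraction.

-5

1. [C1‖L1]  y_C1² − 58y_C1 − 315 = 0  ⇒  y_C1 = -5 or 63
2. [C1‖L2]  y_C1² − (366/5)y_C1 − 391 = 0  ⇒  y_C1 = -5 or 391/5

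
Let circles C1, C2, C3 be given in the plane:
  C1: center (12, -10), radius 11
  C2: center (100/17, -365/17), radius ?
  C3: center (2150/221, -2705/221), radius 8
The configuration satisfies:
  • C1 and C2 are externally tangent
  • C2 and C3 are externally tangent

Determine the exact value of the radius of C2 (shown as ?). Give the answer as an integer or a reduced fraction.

1. [ext C1·C2]  r_C2² + 22r_C2 − 48 = 0  ⇒  r_C2 = 2 (r>0 drops 1)
2. [ext C2·C3]  r_C2² + 16r_C2 − 36 = 0  ⇒  r_C2 = 2 (r>0 drops 1)

2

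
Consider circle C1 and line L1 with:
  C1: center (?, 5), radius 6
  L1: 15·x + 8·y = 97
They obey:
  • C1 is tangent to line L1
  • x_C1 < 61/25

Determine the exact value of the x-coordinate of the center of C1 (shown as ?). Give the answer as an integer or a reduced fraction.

1. [C1‖L1]  x_C1² − (38/5)x_C1 − 159/5 = 0  ⇒  x_C1 = -3 or 53/5
2. given x_C1 < 61/25: keep -3

-3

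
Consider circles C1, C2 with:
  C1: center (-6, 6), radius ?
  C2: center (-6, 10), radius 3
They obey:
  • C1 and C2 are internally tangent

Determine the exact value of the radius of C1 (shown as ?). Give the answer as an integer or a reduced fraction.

7

1. [int C1,C2]  r_C1² − 6r_C1 − 7 = 0  ⇒  r_C1 = 7 (r>0 drops 1)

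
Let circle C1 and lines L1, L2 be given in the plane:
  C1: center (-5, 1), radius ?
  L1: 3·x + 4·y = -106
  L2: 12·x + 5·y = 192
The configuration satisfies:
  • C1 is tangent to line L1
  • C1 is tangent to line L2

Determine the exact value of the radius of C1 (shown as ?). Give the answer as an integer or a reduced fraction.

19

1. [C1‖L1]  r_C1² − 361 = 0  ⇒  r_C1 = 19 (r>0 drops 1)
2. [C1‖L2]  r_C1² − 361 = 0  ⇒  r_C1 = 19 (r>0 drops 1)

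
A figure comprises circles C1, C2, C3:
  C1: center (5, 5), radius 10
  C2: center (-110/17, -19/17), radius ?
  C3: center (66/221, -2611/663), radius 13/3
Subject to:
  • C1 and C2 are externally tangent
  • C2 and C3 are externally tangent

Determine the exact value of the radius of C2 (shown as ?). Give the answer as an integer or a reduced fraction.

1. [ext C1·C2]  r_C2² + 20r_C2 − 69 = 0  ⇒  r_C2 = 3 (r>0 drops 1)
2. [ext C2·C3]  r_C2² + (26/3)r_C2 − 35 = 0  ⇒  r_C2 = 3 (r>0 drops 1)

3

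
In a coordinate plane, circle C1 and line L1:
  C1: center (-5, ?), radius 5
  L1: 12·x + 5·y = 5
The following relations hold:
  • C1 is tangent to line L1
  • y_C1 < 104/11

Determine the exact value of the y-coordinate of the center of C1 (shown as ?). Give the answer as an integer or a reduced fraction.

1. [C1‖L1]  y_C1² − 26y_C1 = 0  ⇒  y_C1 = 0 or 26
2. given y_C1 < 104/11: keep 0

0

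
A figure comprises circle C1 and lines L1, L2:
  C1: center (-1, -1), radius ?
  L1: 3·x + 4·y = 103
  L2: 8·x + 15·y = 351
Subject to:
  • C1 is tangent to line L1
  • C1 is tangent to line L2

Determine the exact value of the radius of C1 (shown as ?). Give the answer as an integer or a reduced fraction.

22

1. [C1‖L1]  r_C1² − 484 = 0  ⇒  r_C1 = 22 (r>0 drops 1)
2. [C1‖L2]  r_C1² − 484 = 0  ⇒  r_C1 = 22 (r>0 drops 1)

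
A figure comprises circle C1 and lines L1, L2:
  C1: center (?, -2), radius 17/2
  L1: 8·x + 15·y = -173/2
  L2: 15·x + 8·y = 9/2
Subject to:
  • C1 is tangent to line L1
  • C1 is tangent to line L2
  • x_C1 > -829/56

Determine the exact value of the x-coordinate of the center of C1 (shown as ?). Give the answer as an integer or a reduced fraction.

11

1. [C1‖L1]  x_C1² + (113/8)x_C1 − 2211/8 = 0  ⇒  x_C1 = -201/8 or 11
2. [C1‖L2]  x_C1² − (41/15)x_C1 − 1364/15 = 0  ⇒  x_C1 = -124/15 or 11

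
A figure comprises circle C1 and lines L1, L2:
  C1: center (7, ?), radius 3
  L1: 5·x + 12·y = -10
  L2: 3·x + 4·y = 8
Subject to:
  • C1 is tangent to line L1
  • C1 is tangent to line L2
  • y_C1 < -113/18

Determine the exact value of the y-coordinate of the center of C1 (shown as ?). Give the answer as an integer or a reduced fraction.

1. [C1‖L1]  y_C1² + (15/2)y_C1 + 7/2 = 0  ⇒  y_C1 = -7 or -1/2
2. [C1‖L2]  y_C1² + (13/2)y_C1 − 7/2 = 0  ⇒  y_C1 = -7 or 1/2

-7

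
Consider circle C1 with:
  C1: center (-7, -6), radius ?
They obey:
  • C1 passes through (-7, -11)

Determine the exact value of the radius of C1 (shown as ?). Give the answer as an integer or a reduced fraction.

5

1. [C1∋P]  r_C1² − 25 = 0  ⇒  r_C1 = 5 (r>0 drops 1)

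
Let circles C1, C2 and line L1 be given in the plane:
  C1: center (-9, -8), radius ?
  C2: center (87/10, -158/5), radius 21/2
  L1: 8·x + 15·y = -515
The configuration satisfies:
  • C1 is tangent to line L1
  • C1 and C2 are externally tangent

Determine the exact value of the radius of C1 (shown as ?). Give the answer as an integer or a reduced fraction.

1. [C1‖L1]  r_C1² − 361 = 0  ⇒  r_C1 = 19 (r>0 drops 1)
2. [ext C1·C2]  r_C1² + 21r_C1 − 760 = 0  ⇒  r_C1 = 19 (r>0 drops 1)

19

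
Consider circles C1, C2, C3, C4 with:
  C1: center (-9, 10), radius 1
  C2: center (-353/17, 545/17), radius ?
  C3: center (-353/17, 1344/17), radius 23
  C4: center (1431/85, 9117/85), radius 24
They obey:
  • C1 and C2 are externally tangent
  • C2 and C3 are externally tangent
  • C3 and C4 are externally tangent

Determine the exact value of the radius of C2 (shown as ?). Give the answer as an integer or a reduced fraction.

1. [ext C1·C2]  r_C2² + 2r_C2 − 624 = 0  ⇒  r_C2 = 24 (r>0 drops 1)
2. [ext C2·C3]  r_C2² + 46r_C2 − 1680 = 0  ⇒  r_C2 = 24 (r>0 drops 1)

24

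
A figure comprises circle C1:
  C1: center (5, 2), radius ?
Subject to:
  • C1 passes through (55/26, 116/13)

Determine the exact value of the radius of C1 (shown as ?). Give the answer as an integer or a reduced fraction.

1. [C1∋P]  r_C1² − 225/4 = 0  ⇒  r_C1 = 15/2 (r>0 drops 1)

15/2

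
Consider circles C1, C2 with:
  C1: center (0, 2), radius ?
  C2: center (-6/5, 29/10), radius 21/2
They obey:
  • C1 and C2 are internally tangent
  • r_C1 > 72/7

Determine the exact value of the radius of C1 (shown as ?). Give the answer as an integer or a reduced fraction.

1. [int C1,C2]  r_C1² − 21r_C1 + 108 = 0  ⇒  r_C1 = 9 or 12
2. given r_C1 > 72/7: keep 12

12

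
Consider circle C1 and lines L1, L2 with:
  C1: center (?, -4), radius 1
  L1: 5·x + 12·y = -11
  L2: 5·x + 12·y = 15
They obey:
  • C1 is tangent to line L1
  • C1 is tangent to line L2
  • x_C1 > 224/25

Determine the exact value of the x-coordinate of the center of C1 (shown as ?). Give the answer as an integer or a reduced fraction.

1. [C1‖L1]  x_C1² − (74/5)x_C1 + 48 = 0  ⇒  x_C1 = 24/5 or 10
2. [C1‖L2]  x_C1² − (126/5)x_C1 + 152 = 0  ⇒  x_C1 = 10 or 76/5

10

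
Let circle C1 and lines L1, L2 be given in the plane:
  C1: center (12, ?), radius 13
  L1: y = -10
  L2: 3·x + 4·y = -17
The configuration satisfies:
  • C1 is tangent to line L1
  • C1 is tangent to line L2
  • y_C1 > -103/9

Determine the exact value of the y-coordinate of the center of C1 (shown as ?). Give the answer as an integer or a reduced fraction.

3

1. [C1‖L1]  y_C1² + 20y_C1 − 69 = 0  ⇒  y_C1 = -23 or 3
2. [C1‖L2]  y_C1² + (53/2)y_C1 − 177/2 = 0  ⇒  y_C1 = -59/2 or 3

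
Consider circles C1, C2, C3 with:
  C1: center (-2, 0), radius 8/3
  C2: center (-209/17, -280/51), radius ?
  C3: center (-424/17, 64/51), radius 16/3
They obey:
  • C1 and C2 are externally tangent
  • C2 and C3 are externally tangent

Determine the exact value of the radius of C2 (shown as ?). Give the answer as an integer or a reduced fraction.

1. [ext C1·C2]  r_C2² + (16/3)r_C2 − 129 = 0  ⇒  r_C2 = 9 (r>0 drops 1)
2. [ext C2·C3]  r_C2² + (32/3)r_C2 − 177 = 0  ⇒  r_C2 = 9 (r>0 drops 1)

9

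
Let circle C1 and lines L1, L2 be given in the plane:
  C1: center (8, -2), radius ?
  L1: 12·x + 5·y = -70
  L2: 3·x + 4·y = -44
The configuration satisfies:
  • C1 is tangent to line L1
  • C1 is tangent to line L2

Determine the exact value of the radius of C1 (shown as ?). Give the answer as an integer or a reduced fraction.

1. [C1‖L1]  r_C1² − 144 = 0  ⇒  r_C1 = 12 (r>0 drops 1)
2. [C1‖L2]  r_C1² − 144 = 0  ⇒  r_C1 = 12 (r>0 drops 1)

12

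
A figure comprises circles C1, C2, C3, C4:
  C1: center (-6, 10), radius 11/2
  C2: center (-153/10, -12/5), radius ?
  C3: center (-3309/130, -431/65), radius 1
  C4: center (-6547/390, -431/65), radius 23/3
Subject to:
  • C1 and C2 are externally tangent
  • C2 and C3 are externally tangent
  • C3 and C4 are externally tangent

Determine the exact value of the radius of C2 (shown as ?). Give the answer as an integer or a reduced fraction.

10

1. [ext C1·C2]  r_C2² + 11r_C2 − 210 = 0  ⇒  r_C2 = 10 (r>0 drops 1)
2. [ext C2·C3]  r_C2² + 2r_C2 − 120 = 0  ⇒  r_C2 = 10 (r>0 drops 1)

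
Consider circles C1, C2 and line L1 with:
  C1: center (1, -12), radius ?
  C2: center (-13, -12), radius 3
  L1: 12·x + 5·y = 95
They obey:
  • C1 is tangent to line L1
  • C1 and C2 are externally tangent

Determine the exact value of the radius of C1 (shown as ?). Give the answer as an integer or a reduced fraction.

11

1. [C1‖L1]  r_C1² − 121 = 0  ⇒  r_C1 = 11 (r>0 drops 1)
2. [ext C1·C2]  r_C1² + 6r_C1 − 187 = 0  ⇒  r_C1 = 11 (r>0 drops 1)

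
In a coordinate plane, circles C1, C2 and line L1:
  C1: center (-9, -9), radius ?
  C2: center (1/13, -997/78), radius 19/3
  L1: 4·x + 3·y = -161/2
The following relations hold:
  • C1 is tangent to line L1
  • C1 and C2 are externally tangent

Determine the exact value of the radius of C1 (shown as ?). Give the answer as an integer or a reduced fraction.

7/2

1. [C1‖L1]  r_C1² − 49/4 = 0  ⇒  r_C1 = 7/2 (r>0 drops 1)
2. [ext C1·C2]  r_C1² + (38/3)r_C1 − 679/12 = 0  ⇒  r_C1 = 7/2 (r>0 drops 1)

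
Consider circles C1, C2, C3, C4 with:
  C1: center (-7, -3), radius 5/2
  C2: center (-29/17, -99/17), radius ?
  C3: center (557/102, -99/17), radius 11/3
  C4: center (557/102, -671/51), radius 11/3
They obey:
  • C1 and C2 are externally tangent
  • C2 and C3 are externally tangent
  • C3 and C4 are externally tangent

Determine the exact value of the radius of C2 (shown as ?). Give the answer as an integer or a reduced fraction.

1. [ext C1·C2]  r_C2² + 5r_C2 − 119/4 = 0  ⇒  r_C2 = 7/2 (r>0 drops 1)
2. [ext C2·C3]  r_C2² + (22/3)r_C2 − 455/12 = 0  ⇒  r_C2 = 7/2 (r>0 drops 1)

7/2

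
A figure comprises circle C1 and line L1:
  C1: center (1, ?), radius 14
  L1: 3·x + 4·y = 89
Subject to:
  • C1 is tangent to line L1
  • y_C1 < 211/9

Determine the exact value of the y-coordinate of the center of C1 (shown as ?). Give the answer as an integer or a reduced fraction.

4

1. [C1‖L1]  y_C1² − 43y_C1 + 156 = 0  ⇒  y_C1 = 4 or 39
2. given y_C1 < 211/9: keep 4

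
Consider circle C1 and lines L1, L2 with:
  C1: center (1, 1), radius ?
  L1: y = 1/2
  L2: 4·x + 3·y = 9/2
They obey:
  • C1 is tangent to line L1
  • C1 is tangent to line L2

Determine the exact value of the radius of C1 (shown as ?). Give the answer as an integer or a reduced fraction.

1. [C1‖L1]  r_C1² − 1/4 = 0  ⇒  r_C1 = 1/2 (r>0 drops 1)
2. [C1‖L2]  r_C1² − 1/4 = 0  ⇒  r_C1 = 1/2 (r>0 drops 1)

1/2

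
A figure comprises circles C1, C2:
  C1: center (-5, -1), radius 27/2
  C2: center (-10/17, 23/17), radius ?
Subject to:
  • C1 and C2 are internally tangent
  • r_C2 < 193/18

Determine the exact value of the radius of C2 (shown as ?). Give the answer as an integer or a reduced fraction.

17/2

1. [int C1,C2]  r_C2² − 27r_C2 + 629/4 = 0  ⇒  r_C2 = 17/2 or 37/2
2. given r_C2 < 193/18: keep 17/2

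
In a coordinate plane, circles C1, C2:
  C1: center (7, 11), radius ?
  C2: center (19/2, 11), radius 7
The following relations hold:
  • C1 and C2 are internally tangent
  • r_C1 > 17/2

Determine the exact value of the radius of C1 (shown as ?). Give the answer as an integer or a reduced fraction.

1. [int C1,C2]  r_C1² − 14r_C1 + 171/4 = 0  ⇒  r_C1 = 9/2 or 19/2
2. given r_C1 > 17/2: keep 19/2

19/2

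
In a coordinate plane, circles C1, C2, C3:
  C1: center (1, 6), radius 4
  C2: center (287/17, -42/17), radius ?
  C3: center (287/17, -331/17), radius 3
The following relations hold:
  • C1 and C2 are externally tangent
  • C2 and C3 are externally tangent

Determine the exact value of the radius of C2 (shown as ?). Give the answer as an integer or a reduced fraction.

1. [ext C1·C2]  r_C2² + 8r_C2 − 308 = 0  ⇒  r_C2 = 14 (r>0 drops 1)
2. [ext C2·C3]  r_C2² + 6r_C2 − 280 = 0  ⇒  r_C2 = 14 (r>0 drops 1)

14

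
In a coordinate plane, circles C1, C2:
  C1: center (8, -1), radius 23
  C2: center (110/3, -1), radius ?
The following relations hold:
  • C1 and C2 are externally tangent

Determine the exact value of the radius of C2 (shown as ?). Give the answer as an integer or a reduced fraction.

1. [ext C1·C2]  r_C2² + 46r_C2 − 2635/9 = 0  ⇒  r_C2 = 17/3 (r>0 drops 1)

17/3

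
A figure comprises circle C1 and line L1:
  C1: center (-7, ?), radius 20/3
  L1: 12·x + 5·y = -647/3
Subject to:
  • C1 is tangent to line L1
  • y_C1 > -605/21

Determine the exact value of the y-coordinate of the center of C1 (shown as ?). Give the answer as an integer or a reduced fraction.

1. [C1‖L1]  y_C1² + (158/3)y_C1 + 393 = 0  ⇒  y_C1 = -131/3 or -9
2. given y_C1 > -605/21: keep -9

-9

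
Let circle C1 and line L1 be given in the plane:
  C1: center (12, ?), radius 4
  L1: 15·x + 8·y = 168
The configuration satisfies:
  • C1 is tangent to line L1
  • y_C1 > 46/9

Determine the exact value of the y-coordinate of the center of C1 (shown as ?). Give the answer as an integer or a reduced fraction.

1. [C1‖L1]  y_C1² + 3y_C1 − 70 = 0  ⇒  y_C1 = -10 or 7
2. given y_C1 > 46/9: keep 7

7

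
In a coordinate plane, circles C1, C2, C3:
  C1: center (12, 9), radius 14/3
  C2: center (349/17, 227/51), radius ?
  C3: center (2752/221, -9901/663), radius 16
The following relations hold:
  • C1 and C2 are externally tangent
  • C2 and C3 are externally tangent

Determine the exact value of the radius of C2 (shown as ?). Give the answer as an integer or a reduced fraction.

5

1. [ext C1·C2]  r_C2² + (28/3)r_C2 − 215/3 = 0  ⇒  r_C2 = 5 (r>0 drops 1)
2. [ext C2·C3]  r_C2² + 32r_C2 − 185 = 0  ⇒  r_C2 = 5 (r>0 drops 1)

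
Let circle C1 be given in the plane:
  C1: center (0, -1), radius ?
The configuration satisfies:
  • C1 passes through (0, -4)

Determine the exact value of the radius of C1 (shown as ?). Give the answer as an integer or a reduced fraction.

1. [C1∋P]  r_C1² − 9 = 0  ⇒  r_C1 = 3 (r>0 drops 1)

3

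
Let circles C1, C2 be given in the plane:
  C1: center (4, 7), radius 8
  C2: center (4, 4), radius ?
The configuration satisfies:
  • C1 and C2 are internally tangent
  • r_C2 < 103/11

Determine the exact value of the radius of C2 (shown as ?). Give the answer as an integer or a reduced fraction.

1. [int C1,C2]  r_C2² − 16r_C2 + 55 = 0  ⇒  r_C2 = 5 or 11
2. given r_C2 < 103/11: keep 5

5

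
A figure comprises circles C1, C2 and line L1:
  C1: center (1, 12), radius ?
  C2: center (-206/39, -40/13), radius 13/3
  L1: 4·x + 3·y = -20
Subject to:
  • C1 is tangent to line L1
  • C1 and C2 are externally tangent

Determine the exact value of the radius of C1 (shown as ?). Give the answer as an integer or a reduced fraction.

1. [C1‖L1]  r_C1² − 144 = 0  ⇒  r_C1 = 12 (r>0 drops 1)
2. [ext C1·C2]  r_C1² + (26/3)r_C1 − 248 = 0  ⇒  r_C1 = 12 (r>0 drops 1)

12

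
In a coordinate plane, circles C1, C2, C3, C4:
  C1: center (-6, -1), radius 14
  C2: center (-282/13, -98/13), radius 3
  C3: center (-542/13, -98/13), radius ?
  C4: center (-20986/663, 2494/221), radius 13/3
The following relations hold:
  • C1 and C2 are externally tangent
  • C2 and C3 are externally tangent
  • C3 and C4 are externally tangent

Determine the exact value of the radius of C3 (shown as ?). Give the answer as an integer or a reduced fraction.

17

1. [ext C2·C3]  r_C3² + 6r_C3 − 391 = 0  ⇒  r_C3 = 17 (r>0 drops 1)
2. [ext C3·C4]  r_C3² + (26/3)r_C3 − 1309/3 = 0  ⇒  r_C3 = 17 (r>0 drops 1)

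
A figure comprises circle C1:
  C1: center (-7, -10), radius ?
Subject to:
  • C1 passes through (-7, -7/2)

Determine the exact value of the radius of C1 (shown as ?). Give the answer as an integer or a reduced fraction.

13/2

1. [C1∋P]  r_C1² − 169/4 = 0  ⇒  r_C1 = 13/2 (r>0 drops 1)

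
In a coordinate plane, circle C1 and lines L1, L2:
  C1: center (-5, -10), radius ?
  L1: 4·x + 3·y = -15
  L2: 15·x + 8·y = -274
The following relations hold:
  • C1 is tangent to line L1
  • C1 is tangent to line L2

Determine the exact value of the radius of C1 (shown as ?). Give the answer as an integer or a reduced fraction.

7

1. [C1‖L1]  r_C1² − 49 = 0  ⇒  r_C1 = 7 (r>0 drops 1)
2. [C1‖L2]  r_C1² − 49 = 0  ⇒  r_C1 = 7 (r>0 drops 1)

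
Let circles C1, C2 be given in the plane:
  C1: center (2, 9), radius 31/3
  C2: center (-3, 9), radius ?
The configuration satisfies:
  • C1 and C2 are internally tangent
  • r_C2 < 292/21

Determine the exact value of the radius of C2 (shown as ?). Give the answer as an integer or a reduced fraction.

1. [int C1,C2]  r_C2² − (62/3)r_C2 + 736/9 = 0  ⇒  r_C2 = 16/3 or 46/3
2. given r_C2 < 292/21: keep 16/3

16/3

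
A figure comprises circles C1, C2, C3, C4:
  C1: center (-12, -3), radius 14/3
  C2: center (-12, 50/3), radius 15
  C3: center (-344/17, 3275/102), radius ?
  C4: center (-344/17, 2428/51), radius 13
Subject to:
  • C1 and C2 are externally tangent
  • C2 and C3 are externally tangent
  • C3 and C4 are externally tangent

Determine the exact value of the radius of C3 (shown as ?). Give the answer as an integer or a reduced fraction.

1. [ext C2·C3]  r_C3² + 30r_C3 − 325/4 = 0  ⇒  r_C3 = 5/2 (r>0 drops 1)
2. [ext C3·C4]  r_C3² + 26r_C3 − 285/4 = 0  ⇒  r_C3 = 5/2 (r>0 drops 1)

5/2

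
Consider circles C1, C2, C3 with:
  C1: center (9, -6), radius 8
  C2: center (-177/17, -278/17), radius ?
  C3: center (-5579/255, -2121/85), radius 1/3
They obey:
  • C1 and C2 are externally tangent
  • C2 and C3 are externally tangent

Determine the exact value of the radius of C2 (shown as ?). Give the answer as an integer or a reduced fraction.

1. [ext C1·C2]  r_C2² + 16r_C2 − 420 = 0  ⇒  r_C2 = 14 (r>0 drops 1)
2. [ext C2·C3]  r_C2² + (2/3)r_C2 − 616/3 = 0  ⇒  r_C2 = 14 (r>0 drops 1)

14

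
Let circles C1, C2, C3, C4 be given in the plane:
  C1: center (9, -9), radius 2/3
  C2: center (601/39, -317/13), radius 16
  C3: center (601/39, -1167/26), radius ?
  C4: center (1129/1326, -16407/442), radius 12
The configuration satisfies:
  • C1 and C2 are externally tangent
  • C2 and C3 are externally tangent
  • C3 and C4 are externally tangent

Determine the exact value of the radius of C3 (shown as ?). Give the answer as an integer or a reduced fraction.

9/2

1. [ext C2·C3]  r_C3² + 32r_C3 − 657/4 = 0  ⇒  r_C3 = 9/2 (r>0 drops 1)
2. [ext C3·C4]  r_C3² + 24r_C3 − 513/4 = 0  ⇒  r_C3 = 9/2 (r>0 drops 1)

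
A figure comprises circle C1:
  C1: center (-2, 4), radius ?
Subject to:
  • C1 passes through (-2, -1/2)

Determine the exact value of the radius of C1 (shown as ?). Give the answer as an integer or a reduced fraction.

1. [C1∋P]  r_C1² − 81/4 = 0  ⇒  r_C1 = 9/2 (r>0 drops 1)

9/2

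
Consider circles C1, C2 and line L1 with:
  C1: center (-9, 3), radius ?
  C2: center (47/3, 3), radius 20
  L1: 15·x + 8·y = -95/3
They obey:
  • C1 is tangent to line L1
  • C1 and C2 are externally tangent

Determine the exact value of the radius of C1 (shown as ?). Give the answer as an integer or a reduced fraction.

14/3

1. [C1‖L1]  r_C1² − 196/9 = 0  ⇒  r_C1 = 14/3 (r>0 drops 1)
2. [ext C1·C2]  r_C1² + 40r_C1 − 1876/9 = 0  ⇒  r_C1 = 14/3 (r>0 drops 1)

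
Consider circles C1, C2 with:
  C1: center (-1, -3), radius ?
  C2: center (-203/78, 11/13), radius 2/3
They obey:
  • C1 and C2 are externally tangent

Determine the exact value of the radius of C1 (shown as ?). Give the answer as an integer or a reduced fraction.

7/2

1. [ext C1·C2]  r_C1² + (4/3)r_C1 − 203/12 = 0  ⇒  r_C1 = 7/2 (r>0 drops 1)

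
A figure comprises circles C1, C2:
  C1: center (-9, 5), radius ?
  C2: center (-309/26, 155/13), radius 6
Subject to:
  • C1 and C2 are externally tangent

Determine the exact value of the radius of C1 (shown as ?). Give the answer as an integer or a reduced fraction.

1. [ext C1·C2]  r_C1² + 12r_C1 − 81/4 = 0  ⇒  r_C1 = 3/2 (r>0 drops 1)

3/2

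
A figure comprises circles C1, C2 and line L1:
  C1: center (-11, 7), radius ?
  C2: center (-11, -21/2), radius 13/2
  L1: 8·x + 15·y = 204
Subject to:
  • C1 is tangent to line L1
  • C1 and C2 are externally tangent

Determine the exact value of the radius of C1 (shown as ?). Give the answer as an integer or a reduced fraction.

1. [C1‖L1]  r_C1² − 121 = 0  ⇒  r_C1 = 11 (r>0 drops 1)
2. [ext C1·C2]  r_C1² + 13r_C1 − 264 = 0  ⇒  r_C1 = 11 (r>0 drops 1)

11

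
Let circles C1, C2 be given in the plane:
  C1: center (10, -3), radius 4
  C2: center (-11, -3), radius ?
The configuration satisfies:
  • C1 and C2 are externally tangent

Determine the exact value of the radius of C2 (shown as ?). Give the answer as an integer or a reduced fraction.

17

1. [ext C1·C2]  r_C2² + 8r_C2 − 425 = 0  ⇒  r_C2 = 17 (r>0 drops 1)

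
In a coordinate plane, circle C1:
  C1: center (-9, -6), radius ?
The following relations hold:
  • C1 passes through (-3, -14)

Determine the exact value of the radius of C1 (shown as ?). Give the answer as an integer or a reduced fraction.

1. [C1∋P]  r_C1² − 100 = 0  ⇒  r_C1 = 10 (r>0 drops 1)

10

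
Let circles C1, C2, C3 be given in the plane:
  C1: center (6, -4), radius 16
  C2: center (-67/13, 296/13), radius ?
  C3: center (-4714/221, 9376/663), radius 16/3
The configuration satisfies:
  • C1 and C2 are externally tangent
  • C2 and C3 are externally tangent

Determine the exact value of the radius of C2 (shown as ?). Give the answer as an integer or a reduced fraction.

1. [ext C1·C2]  r_C2² + 32r_C2 − 585 = 0  ⇒  r_C2 = 13 (r>0 drops 1)
2. [ext C2·C3]  r_C2² + (32/3)r_C2 − 923/3 = 0  ⇒  r_C2 = 13 (r>0 drops 1)

13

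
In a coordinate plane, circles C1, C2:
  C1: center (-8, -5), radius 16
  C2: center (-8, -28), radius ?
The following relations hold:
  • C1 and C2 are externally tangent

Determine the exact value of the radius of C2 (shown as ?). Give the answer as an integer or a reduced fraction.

7

1. [ext C1·C2]  r_C2² + 32r_C2 − 273 = 0  ⇒  r_C2 = 7 (r>0 drops 1)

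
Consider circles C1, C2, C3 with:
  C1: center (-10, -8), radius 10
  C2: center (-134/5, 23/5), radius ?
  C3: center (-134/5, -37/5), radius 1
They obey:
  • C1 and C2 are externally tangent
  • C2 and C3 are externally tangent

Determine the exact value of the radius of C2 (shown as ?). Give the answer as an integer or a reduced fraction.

1. [ext C1·C2]  r_C2² + 20r_C2 − 341 = 0  ⇒  r_C2 = 11 (r>0 drops 1)
2. [ext C2·C3]  r_C2² + 2r_C2 − 143 = 0  ⇒  r_C2 = 11 (r>0 drops 1)

11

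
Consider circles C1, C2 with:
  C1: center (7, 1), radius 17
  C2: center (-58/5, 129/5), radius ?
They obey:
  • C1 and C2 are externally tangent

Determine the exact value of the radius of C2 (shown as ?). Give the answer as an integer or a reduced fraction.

14

1. [ext C1·C2]  r_C2² + 34r_C2 − 672 = 0  ⇒  r_C2 = 14 (r>0 drops 1)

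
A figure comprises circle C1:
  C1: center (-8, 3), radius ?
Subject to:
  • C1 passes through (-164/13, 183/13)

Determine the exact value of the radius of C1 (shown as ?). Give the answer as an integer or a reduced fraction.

12

1. [C1∋P]  r_C1² − 144 = 0  ⇒  r_C1 = 12 (r>0 drops 1)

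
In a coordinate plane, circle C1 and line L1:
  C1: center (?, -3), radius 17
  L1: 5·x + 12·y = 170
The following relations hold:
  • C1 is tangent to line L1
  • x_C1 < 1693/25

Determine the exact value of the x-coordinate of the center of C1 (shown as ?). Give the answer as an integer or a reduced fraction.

-3

1. [C1‖L1]  x_C1² − (412/5)x_C1 − 1281/5 = 0  ⇒  x_C1 = -3 or 427/5
2. given x_C1 < 1693/25: keep -3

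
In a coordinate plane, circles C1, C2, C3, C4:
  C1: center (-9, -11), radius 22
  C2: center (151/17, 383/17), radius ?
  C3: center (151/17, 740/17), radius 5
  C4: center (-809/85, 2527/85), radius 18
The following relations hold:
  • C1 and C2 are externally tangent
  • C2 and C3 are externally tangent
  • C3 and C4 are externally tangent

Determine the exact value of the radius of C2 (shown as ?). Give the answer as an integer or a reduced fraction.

1. [ext C1·C2]  r_C2² + 44r_C2 − 960 = 0  ⇒  r_C2 = 16 (r>0 drops 1)
2. [ext C2·C3]  r_C2² + 10r_C2 − 416 = 0  ⇒  r_C2 = 16 (r>0 drops 1)

16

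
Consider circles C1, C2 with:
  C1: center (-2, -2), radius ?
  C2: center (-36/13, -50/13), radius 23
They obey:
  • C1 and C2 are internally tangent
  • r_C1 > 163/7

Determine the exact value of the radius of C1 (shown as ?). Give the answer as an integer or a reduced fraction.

25

1. [int C1,C2]  r_C1² − 46r_C1 + 525 = 0  ⇒  r_C1 = 21 or 25
2. given r_C1 > 163/7: keep 25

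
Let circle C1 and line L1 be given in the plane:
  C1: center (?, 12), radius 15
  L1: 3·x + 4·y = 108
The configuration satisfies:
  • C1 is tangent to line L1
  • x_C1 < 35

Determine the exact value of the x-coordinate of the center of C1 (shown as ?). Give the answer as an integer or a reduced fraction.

1. [C1‖L1]  x_C1² − 40x_C1 − 225 = 0  ⇒  x_C1 = -5 or 45
2. given x_C1 < 35: keep -5

-5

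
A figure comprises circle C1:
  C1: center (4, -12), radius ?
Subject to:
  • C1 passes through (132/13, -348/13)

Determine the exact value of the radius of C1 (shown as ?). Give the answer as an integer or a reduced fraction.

1. [C1∋P]  r_C1² − 256 = 0  ⇒  r_C1 = 16 (r>0 drops 1)

16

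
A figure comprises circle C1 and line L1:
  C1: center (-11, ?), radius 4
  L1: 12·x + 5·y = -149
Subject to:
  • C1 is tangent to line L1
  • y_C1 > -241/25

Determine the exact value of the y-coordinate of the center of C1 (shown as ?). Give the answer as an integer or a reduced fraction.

7

1. [C1‖L1]  y_C1² + (34/5)y_C1 − 483/5 = 0  ⇒  y_C1 = -69/5 or 7
2. given y_C1 > -241/25: keep 7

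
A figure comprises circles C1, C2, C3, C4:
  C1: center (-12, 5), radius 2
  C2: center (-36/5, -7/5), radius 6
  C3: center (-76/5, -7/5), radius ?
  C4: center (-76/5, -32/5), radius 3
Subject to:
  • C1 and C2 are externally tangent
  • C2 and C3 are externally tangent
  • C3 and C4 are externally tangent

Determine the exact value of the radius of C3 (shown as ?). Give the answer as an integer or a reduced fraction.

2

1. [ext C2·C3]  r_C3² + 12r_C3 − 28 = 0  ⇒  r_C3 = 2 (r>0 drops 1)
2. [ext C3·C4]  r_C3² + 6r_C3 − 16 = 0  ⇒  r_C3 = 2 (r>0 drops 1)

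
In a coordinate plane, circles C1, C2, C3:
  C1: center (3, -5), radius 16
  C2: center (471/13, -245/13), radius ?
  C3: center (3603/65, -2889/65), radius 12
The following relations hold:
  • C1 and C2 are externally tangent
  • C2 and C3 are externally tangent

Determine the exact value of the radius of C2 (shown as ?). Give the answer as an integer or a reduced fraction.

20

1. [ext C1·C2]  r_C2² + 32r_C2 − 1040 = 0  ⇒  r_C2 = 20 (r>0 drops 1)
2. [ext C2·C3]  r_C2² + 24r_C2 − 880 = 0  ⇒  r_C2 = 20 (r>0 drops 1)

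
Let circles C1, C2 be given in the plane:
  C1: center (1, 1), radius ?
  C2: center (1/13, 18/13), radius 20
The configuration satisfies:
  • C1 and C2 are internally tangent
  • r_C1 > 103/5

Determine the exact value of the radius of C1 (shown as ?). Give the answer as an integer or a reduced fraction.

1. [int C1,C2]  r_C1² − 40r_C1 + 399 = 0  ⇒  r_C1 = 19 or 21
2. given r_C1 > 103/5: keep 21

21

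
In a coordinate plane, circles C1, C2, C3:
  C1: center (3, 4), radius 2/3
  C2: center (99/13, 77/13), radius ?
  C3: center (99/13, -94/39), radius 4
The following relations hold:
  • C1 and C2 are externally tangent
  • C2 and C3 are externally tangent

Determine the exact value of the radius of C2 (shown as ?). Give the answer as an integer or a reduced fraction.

13/3

1. [ext C1·C2]  r_C2² + (4/3)r_C2 − 221/9 = 0  ⇒  r_C2 = 13/3 (r>0 drops 1)
2. [ext C2·C3]  r_C2² + 8r_C2 − 481/9 = 0  ⇒  r_C2 = 13/3 (r>0 drops 1)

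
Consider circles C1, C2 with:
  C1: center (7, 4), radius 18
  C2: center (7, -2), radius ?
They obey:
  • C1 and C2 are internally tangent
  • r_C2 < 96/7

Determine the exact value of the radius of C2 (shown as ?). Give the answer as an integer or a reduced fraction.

1. [int C1,C2]  r_C2² − 36r_C2 + 288 = 0  ⇒  r_C2 = 12 or 24
2. given r_C2 < 96/7: keep 12

12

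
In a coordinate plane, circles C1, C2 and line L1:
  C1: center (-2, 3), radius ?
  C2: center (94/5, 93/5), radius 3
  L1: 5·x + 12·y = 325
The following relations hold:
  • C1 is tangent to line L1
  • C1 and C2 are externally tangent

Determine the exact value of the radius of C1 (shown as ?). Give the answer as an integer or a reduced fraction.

23

1. [C1‖L1]  r_C1² − 529 = 0  ⇒  r_C1 = 23 (r>0 drops 1)
2. [ext C1·C2]  r_C1² + 6r_C1 − 667 = 0  ⇒  r_C1 = 23 (r>0 drops 1)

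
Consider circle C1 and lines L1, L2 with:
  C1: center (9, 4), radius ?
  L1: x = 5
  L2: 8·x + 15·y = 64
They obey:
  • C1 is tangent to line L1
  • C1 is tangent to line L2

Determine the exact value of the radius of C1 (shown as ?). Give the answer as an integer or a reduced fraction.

1. [C1‖L1]  r_C1² − 16 = 0  ⇒  r_C1 = 4 (r>0 drops 1)
2. [C1‖L2]  r_C1² − 16 = 0  ⇒  r_C1 = 4 (r>0 drops 1)

4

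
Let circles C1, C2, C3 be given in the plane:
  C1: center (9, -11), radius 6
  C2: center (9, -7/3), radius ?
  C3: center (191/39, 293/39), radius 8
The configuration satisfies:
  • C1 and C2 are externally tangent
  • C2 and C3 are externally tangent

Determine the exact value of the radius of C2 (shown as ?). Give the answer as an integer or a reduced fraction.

1. [ext C1·C2]  r_C2² + 12r_C2 − 352/9 = 0  ⇒  r_C2 = 8/3 (r>0 drops 1)
2. [ext C2·C3]  r_C2² + 16r_C2 − 448/9 = 0  ⇒  r_C2 = 8/3 (r>0 drops 1)

8/3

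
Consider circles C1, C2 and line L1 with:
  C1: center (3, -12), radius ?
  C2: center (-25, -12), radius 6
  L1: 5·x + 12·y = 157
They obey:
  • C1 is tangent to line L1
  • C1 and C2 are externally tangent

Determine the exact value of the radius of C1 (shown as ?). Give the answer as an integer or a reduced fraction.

22

1. [C1‖L1]  r_C1² − 484 = 0  ⇒  r_C1 = 22 (r>0 drops 1)
2. [ext C1·C2]  r_C1² + 12r_C1 − 748 = 0  ⇒  r_C1 = 22 (r>0 drops 1)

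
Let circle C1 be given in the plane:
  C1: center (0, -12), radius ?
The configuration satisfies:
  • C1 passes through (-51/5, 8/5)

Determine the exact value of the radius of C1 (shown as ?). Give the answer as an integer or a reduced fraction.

1. [C1∋P]  r_C1² − 289 = 0  ⇒  r_C1 = 17 (r>0 drops 1)

17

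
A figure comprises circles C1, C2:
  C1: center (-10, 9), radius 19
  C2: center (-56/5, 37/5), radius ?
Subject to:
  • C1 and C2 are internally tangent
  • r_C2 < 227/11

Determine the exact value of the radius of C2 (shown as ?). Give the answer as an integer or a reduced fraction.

17

1. [int C1,C2]  r_C2² − 38r_C2 + 357 = 0  ⇒  r_C2 = 17 or 21
2. given r_C2 < 227/11: keep 17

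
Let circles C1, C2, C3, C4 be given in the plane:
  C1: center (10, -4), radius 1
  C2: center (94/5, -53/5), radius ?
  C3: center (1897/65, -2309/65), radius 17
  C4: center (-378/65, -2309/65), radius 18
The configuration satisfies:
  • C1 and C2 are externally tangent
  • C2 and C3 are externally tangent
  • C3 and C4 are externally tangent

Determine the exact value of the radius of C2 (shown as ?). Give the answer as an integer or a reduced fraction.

1. [ext C1·C2]  r_C2² + 2r_C2 − 120 = 0  ⇒  r_C2 = 10 (r>0 drops 1)
2. [ext C2·C3]  r_C2² + 34r_C2 − 440 = 0  ⇒  r_C2 = 10 (r>0 drops 1)

10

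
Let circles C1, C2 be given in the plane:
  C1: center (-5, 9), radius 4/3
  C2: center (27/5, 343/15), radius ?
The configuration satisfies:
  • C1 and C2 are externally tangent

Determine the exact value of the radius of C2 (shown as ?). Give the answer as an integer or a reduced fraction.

1. [ext C1·C2]  r_C2² + (8/3)r_C2 − 896/3 = 0  ⇒  r_C2 = 16 (r>0 drops 1)

16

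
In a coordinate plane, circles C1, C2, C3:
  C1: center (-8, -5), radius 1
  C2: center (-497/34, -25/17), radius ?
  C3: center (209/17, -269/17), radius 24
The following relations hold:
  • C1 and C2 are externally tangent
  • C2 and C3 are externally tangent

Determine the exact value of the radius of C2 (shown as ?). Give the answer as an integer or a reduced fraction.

1. [ext C1·C2]  r_C2² + 2r_C2 − 221/4 = 0  ⇒  r_C2 = 13/2 (r>0 drops 1)
2. [ext C2·C3]  r_C2² + 48r_C2 − 1417/4 = 0  ⇒  r_C2 = 13/2 (r>0 drops 1)

13/2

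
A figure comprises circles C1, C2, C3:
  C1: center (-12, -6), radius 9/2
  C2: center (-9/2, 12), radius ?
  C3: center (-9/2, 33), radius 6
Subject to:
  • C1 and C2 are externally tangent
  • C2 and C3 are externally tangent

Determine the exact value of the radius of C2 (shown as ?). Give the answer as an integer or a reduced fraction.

1. [ext C1·C2]  r_C2² + 9r_C2 − 360 = 0  ⇒  r_C2 = 15 (r>0 drops 1)
2. [ext C2·C3]  r_C2² + 12r_C2 − 405 = 0  ⇒  r_C2 = 15 (r>0 drops 1)

15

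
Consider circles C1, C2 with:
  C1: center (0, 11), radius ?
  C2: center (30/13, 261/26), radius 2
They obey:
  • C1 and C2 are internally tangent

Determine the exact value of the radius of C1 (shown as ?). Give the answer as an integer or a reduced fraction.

1. [int C1,C2]  r_C1² − 4r_C1 − 9/4 = 0  ⇒  r_C1 = 9/2 (r>0 drops 1)

9/2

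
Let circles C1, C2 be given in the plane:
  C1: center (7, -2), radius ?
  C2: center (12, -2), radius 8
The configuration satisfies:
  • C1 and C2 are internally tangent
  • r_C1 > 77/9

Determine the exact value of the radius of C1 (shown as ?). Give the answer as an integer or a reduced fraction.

13

1. [int C1,C2]  r_C1² − 16r_C1 + 39 = 0  ⇒  r_C1 = 3 or 13
2. given r_C1 > 77/9: keep 13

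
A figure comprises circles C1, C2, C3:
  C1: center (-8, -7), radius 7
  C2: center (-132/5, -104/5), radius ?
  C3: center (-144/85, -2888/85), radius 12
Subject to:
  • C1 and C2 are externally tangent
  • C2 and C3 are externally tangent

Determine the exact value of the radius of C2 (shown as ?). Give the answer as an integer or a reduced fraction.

1. [ext C1·C2]  r_C2² + 14r_C2 − 480 = 0  ⇒  r_C2 = 16 (r>0 drops 1)
2. [ext C2·C3]  r_C2² + 24r_C2 − 640 = 0  ⇒  r_C2 = 16 (r>0 drops 1)

16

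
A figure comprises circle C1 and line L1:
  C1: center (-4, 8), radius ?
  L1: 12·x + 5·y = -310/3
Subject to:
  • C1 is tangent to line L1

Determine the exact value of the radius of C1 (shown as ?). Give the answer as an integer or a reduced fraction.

22/3

1. [C1‖L1]  r_C1² − 484/9 = 0  ⇒  r_C1 = 22/3 (r>0 drops 1)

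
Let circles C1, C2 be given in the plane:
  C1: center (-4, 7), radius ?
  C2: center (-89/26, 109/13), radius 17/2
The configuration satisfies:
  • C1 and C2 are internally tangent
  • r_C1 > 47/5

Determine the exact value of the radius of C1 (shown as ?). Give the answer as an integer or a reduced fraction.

10

1. [int C1,C2]  r_C1² − 17r_C1 + 70 = 0  ⇒  r_C1 = 7 or 10
2. given r_C1 > 47/5: keep 10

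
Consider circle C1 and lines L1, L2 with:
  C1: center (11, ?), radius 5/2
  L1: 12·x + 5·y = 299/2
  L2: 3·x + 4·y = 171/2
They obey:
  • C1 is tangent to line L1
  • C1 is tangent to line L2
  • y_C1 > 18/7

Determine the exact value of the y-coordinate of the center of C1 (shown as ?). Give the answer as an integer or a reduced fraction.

10

1. [C1‖L1]  y_C1² − 7y_C1 − 30 = 0  ⇒  y_C1 = -3 or 10
2. [C1‖L2]  y_C1² − (105/4)y_C1 + 325/2 = 0  ⇒  y_C1 = 10 or 65/4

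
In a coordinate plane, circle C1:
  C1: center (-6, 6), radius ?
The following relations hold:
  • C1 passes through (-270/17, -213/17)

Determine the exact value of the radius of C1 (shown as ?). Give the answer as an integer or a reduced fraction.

1. [C1∋P]  r_C1² − 441 = 0  ⇒  r_C1 = 21 (r>0 drops 1)

21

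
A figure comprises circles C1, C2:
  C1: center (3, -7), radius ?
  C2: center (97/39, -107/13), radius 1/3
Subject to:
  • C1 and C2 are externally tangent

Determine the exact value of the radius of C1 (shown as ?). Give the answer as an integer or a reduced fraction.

1. [ext C1·C2]  r_C1² + (2/3)r_C1 − 5/3 = 0  ⇒  r_C1 = 1 (r>0 drops 1)

1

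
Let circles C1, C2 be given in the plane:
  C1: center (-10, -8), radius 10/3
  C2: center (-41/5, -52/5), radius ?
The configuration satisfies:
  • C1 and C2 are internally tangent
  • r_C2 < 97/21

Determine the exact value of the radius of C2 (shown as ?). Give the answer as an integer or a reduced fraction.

1. [int C1,C2]  r_C2² − (20/3)r_C2 + 19/9 = 0  ⇒  r_C2 = 1/3 or 19/3
2. given r_C2 < 97/21: keep 1/3

1/3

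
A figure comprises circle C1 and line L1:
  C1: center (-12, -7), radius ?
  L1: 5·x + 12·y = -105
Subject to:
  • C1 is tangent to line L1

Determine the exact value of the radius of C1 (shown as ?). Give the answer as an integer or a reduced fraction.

1. [C1‖L1]  r_C1² − 9 = 0  ⇒  r_C1 = 3 (r>0 drops 1)

3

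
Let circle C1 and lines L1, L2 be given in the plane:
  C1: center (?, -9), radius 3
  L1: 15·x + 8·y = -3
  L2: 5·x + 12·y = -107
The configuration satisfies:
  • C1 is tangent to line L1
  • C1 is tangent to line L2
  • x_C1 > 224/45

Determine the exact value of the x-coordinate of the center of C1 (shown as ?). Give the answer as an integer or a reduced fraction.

8

1. [C1‖L1]  x_C1² − (46/5)x_C1 + 48/5 = 0  ⇒  x_C1 = 6/5 or 8
2. [C1‖L2]  x_C1² − (2/5)x_C1 − 304/5 = 0  ⇒  x_C1 = -38/5 or 8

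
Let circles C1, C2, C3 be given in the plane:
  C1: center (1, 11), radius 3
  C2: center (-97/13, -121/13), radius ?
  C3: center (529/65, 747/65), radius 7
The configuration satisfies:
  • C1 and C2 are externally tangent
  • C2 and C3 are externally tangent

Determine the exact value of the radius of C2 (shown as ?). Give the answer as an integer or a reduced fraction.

19

1. [ext C1·C2]  r_C2² + 6r_C2 − 475 = 0  ⇒  r_C2 = 19 (r>0 drops 1)
2. [ext C2·C3]  r_C2² + 14r_C2 − 627 = 0  ⇒  r_C2 = 19 (r>0 drops 1)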